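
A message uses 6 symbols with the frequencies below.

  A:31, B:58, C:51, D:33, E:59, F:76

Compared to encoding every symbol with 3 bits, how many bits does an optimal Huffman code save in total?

Fixed-length: 3 bits × 308 symbols = 924 bits.
Huffman merges:
merge A(31) and D(33): 64
merge C(51) and B(58): 109
merge E(59) and 64: 123
merge F(76) and 109: 185
merge 123 and 185: 308
Huffman total = 64 + 109 + 123 + 185 + 308 = 789 bits.
Saving = 924 − 789 = 135 bits.

135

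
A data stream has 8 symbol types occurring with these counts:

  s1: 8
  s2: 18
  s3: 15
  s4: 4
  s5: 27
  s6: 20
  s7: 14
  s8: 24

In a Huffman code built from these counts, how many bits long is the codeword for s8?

3

Build the tree from the bottom:
combine s4(4), s1(8) → 12
combine 12, s7(14) → 26
combine s3(15), s2(18) → 33
combine s6(20), s8(24) → 44
combine 26, s5(27) → 53
combine 33, 44 → 77
combine 53, 77 → 130
s8 sits 3 levels below the root, so its codeword is 3 bits.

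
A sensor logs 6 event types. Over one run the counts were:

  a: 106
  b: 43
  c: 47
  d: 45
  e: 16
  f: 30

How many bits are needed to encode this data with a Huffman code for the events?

695

Greedily combine the two least-frequent nodes:
e(16) + f(30) → 46
b(43) + d(45) → 88
46 + c(47) → 93
88 + 93 → 181
a(106) + 181 → 287
Each symbol's bit-cost is frequency × depth; summing gives 695 bits (equivalently 46 + 88 + 93 + 181 + 287).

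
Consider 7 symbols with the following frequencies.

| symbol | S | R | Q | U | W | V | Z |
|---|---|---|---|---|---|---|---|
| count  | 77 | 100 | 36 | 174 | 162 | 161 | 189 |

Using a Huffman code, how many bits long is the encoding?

2447

Greedily combine the two least-frequent nodes:
merge Q(36) and S(77): 113
merge R(100) and 113: 213
merge V(161) and W(162): 323
merge U(174) and Z(189): 363
merge 213 and 323: 536
merge 363 and 536: 899
Each symbol's bit-cost is frequency × depth; summing gives 2447 bits (equivalently 113 + 213 + 323 + 363 + 536 + 899).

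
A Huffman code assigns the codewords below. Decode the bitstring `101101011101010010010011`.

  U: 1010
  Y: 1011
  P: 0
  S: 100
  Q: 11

Read left to right; each codeword is recognised as soon as it completes (prefix code):
  1011→Y | 0→P | 1011→Y | 1010→U | 100→S | 100→S | 100→S | 11→Q
Decoded message: YPYUSSSQ

YPYUSSSQ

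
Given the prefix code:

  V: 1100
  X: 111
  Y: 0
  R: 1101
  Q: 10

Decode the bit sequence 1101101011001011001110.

RQQVQVXY

Read left to right; each codeword is recognised as soon as it completes (prefix code):
  1101→R | 10→Q | 10→Q | 1100→V | 10→Q | 1100→V | 111→X | 0→Y
Decoded message: RQQVQVXY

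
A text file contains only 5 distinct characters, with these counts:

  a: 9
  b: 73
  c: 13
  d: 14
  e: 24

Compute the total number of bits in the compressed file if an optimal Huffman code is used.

Merge the two smallest weights repeatedly:
a(9) + c(13) → 22
d(14) + 22 → 36
e(24) + 36 → 60
60 + b(73) → 133
The encoded length is the sum of every internal node's weight: 22 + 36 + 60 + 133 = 251 bits.

251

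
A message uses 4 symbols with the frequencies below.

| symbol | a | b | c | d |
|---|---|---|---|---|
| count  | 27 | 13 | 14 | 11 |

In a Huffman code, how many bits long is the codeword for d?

3

Huffman merges, smallest pair first:
d(11) + b(13) → 24
c(14) + 24 → 38
a(27) + 38 → 65
The subtree containing d is merged 3 times, so code length = 3.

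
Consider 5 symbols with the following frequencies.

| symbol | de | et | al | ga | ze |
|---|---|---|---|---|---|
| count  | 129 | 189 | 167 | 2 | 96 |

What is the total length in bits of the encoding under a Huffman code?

1264

Greedily combine the two least-frequent nodes:
ga(2) + ze(96) → 98
98 + de(129) → 227
al(167) + et(189) → 356
227 + 356 → 583
Each symbol's bit-cost is frequency × depth; summing gives 1264 bits (equivalently 98 + 227 + 356 + 583).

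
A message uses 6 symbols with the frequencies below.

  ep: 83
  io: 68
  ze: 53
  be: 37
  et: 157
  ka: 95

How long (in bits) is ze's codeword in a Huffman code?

Build the tree from the bottom:
merge be(37) and ze(53): 90
merge io(68) and ep(83): 151
merge 90 and ka(95): 185
merge 151 and et(157): 308
merge 185 and 308: 493
ze's leaf is at depth 3, giving a 3-bit codeword.

3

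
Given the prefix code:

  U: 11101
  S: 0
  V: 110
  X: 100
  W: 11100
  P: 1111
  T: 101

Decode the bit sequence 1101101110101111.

Read left to right; each codeword is recognised as soon as it completes (prefix code):
  110→V | 110→V | 11101→U | 0→S | 1111→P
Decoded message: VVUSP

VVUSP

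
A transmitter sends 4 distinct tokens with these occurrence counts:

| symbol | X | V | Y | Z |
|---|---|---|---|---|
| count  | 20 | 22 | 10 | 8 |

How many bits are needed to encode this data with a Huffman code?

116

Build the Huffman tree bottom-up:
combine Z(8), Y(10) → 18
combine 18, X(20) → 38
combine V(22), 38 → 60
Each symbol's bit-cost is frequency × depth; summing gives 116 bits (equivalently 18 + 38 + 60).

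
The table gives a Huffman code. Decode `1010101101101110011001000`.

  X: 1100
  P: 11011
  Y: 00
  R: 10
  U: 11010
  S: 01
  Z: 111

Read left to right; each codeword is recognised as soon as it completes (prefix code):
  10→R | 10→R | 10→R | 11011→P | 01→S | 1100→X | 1100→X | 10→R | 00→Y
Decoded message: RRRPSXXRY

RRRPSXXRY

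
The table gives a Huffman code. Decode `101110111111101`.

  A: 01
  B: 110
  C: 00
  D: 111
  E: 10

Read left to right; each codeword is recognised as soon as it completes (prefix code):
  10→E | 111→D | 01→A | 111→D | 111→D | 01→A
Decoded message: EDADDA

EDADDA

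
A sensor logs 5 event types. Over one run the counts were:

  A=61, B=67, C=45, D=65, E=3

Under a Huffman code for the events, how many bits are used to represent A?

Repeatedly merge the two smallest:
combine E(3), C(45) → 48
combine 48, A(61) → 109
combine D(65), B(67) → 132
combine 109, 132 → 241
A sits 2 levels below the root, so its codeword is 2 bits.

2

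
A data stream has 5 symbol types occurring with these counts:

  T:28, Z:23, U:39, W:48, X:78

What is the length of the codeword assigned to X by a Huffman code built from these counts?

2

Build the tree from the bottom:
Z(23) + T(28) → 51
U(39) + W(48) → 87
51 + X(78) → 129
87 + 129 → 216
X sits 2 levels below the root, so its codeword is 2 bits.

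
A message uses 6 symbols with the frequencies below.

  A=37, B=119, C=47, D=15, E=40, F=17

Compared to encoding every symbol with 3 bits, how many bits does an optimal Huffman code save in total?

Fixed-length: 3 bits × 275 symbols = 825 bits.
Huffman merges:
merge D(15) and F(17): 32
merge 32 and A(37): 69
merge E(40) and C(47): 87
merge 69 and 87: 156
merge B(119) and 156: 275
Huffman total = 32 + 69 + 87 + 156 + 275 = 619 bits.
Saving = 825 − 619 = 206 bits.

206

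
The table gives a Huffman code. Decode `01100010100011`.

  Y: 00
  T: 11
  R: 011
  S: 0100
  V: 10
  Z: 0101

Read left to right; each codeword is recognised as soon as it completes (prefix code):
  011→R | 00→Y | 0101→Z | 00→Y | 011→R
Decoded message: RYZYR

RYZYR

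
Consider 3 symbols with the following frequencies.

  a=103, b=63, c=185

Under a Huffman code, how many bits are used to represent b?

2

Huffman merges, smallest pair first:
b(63) + a(103) → 166
166 + c(185) → 351
The subtree containing b is merged 2 times, so code length = 2.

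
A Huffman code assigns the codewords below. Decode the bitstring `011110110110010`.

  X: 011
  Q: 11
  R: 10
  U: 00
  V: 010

Read left to right; each codeword is recognised as soon as it completes (prefix code):
  011→X | 11→Q | 011→X | 011→X | 00→U | 10→R
Decoded message: XQXXUR

XQXXUR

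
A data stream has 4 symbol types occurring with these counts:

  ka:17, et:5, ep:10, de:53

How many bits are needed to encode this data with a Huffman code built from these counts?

Build the Huffman tree bottom-up:
merge et(5) and ep(10): 15
merge 15 and ka(17): 32
merge 32 and de(53): 85
The encoded length is the sum of every internal node's weight: 15 + 32 + 85 = 132 bits.

132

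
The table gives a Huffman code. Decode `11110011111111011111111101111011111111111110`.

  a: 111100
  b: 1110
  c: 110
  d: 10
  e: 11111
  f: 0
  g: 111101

aebegbeeb

Read left to right; each codeword is recognised as soon as it completes (prefix code):
  111100→a | 11111→e | 1110→b | 11111→e | 111101→g | 1110→b | 11111→e | 11111→e | 1110→b
Decoded message: aebegbeeb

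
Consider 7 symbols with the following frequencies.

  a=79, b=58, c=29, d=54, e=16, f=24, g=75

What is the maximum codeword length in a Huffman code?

Merge the two lowest-weight nodes at each step:
combine e(16), f(24) → 40
combine c(29), 40 → 69
combine d(54), b(58) → 112
combine 69, g(75) → 144
combine a(79), 112 → 191
combine 144, 191 → 335
The first pair merged (e, f) ends up deepest, at depth 4.

4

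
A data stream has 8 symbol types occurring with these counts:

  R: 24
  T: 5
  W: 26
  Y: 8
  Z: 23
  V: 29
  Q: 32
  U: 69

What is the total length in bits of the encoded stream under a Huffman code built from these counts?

Merge the two smallest weights repeatedly:
combine T(5), Y(8) → 13
combine 13, Z(23) → 36
combine R(24), W(26) → 50
combine V(29), Q(32) → 61
combine 36, 50 → 86
combine 61, U(69) → 130
combine 86, 130 → 216
The encoded length is the sum of every internal node's weight: 13 + 36 + 50 + 61 + 86 + 130 + 216 = 592 bits.

592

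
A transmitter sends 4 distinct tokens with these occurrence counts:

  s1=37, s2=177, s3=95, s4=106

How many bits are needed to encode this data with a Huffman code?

785

Greedily combine the two least-frequent nodes:
combine s1(37), s3(95) → 132
combine s4(106), 132 → 238
combine s2(177), 238 → 415
Total encoded bits = sum of merged weights = 132 + 238 + 415 = 785.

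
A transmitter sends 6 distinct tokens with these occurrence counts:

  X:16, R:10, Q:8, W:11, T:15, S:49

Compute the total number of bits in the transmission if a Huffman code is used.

Build the Huffman tree bottom-up:
merge Q(8) and R(10): 18
merge W(11) and T(15): 26
merge X(16) and 18: 34
merge 26 and 34: 60
merge S(49) and 60: 109
The encoded length is the sum of every internal node's weight: 18 + 26 + 34 + 60 + 109 = 247 bits.

247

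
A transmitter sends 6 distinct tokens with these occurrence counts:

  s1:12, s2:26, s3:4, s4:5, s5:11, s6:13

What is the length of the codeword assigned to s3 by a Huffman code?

Build the tree from the bottom:
s3(4) + s4(5) → 9
9 + s5(11) → 20
s1(12) + s6(13) → 25
20 + 25 → 45
s2(26) + 45 → 71
s3 sits 4 levels below the root, so its codeword is 4 bits.

4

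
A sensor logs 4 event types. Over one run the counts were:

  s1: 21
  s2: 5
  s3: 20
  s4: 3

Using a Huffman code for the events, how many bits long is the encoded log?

85

Greedily combine the two least-frequent nodes:
merge s4(3) and s2(5): 8
merge 8 and s3(20): 28
merge s1(21) and 28: 49
Total encoded bits = sum of merged weights = 8 + 28 + 49 = 85.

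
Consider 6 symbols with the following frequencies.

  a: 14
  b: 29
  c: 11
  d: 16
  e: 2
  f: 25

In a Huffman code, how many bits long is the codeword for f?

2

Repeatedly merge the two smallest:
combine e(2), c(11) → 13
combine 13, a(14) → 27
combine d(16), f(25) → 41
combine 27, b(29) → 56
combine 41, 56 → 97
f's leaf is at depth 2, giving a 2-bit codeword.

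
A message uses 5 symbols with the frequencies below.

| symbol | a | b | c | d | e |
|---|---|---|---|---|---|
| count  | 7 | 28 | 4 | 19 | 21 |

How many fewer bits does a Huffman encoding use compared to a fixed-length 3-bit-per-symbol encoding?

68

Fixed-length: 3 bits × 79 symbols = 237 bits.
Huffman merges:
combine c(4), a(7) → 11
combine 11, d(19) → 30
combine e(21), b(28) → 49
combine 30, 49 → 79
Huffman total = 11 + 30 + 49 + 79 = 169 bits.
Saving = 237 − 169 = 68 bits.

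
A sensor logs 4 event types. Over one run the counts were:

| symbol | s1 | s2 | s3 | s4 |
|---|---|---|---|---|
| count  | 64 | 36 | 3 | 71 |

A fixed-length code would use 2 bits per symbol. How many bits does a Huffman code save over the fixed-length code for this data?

32

Fixed-length: 2 bits × 174 symbols = 348 bits.
Huffman merges:
s3(3) + s2(36) → 39
39 + s1(64) → 103
s4(71) + 103 → 174
Huffman total = 39 + 103 + 174 = 316 bits.
Saving = 348 − 316 = 32 bits.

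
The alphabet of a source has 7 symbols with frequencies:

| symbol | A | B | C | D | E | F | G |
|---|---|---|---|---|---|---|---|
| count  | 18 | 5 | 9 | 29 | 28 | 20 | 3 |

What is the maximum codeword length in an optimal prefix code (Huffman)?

Merge the two lowest-weight nodes at each step:
G(3) + B(5) → 8
8 + C(9) → 17
17 + A(18) → 35
F(20) + E(28) → 48
D(29) + 35 → 64
48 + 64 → 112
The rarest symbols sit at the bottom; the longest codeword is 5 bits.

5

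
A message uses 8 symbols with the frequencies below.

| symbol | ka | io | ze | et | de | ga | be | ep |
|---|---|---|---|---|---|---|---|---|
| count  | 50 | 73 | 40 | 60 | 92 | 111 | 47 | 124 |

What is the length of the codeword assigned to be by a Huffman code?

Repeatedly merge the two smallest:
ze(40) + be(47) → 87
ka(50) + et(60) → 110
io(73) + 87 → 160
de(92) + 110 → 202
ga(111) + ep(124) → 235
160 + 202 → 362
235 + 362 → 597
The subtree containing be is merged 4 times, so code length = 4.

4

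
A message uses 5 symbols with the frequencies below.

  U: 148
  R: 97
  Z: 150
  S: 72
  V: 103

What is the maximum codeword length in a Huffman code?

3

Merge the two lowest-weight nodes at each step:
merge S(72) and R(97): 169
merge V(103) and U(148): 251
merge Z(150) and 169: 319
merge 251 and 319: 570
The rarest symbols sit at the bottom; the longest codeword is 3 bits.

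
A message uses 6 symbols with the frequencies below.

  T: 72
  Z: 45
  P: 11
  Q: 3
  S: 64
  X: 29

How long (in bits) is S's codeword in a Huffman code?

2

Huffman merges, smallest pair first:
Q(3) + P(11) → 14
14 + X(29) → 43
43 + Z(45) → 88
S(64) + T(72) → 136
88 + 136 → 224
The subtree containing S is merged 2 times, so code length = 2.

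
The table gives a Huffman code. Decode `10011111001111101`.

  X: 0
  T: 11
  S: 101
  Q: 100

Read left to right; each codeword is recognised as soon as it completes (prefix code):
  100→Q | 11→T | 11→T | 100→Q | 11→T | 11→T | 101→S
Decoded message: QTTQTTS

QTTQTTS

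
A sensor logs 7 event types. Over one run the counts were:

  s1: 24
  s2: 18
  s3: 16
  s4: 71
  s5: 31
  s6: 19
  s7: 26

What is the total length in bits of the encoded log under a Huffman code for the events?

Greedily combine the two least-frequent nodes:
combine s3(16), s2(18) → 34
combine s6(19), s1(24) → 43
combine s7(26), s5(31) → 57
combine 34, 43 → 77
combine 57, s4(71) → 128
combine 77, 128 → 205
Total encoded bits = sum of merged weights = 34 + 43 + 57 + 77 + 128 + 205 = 544.

544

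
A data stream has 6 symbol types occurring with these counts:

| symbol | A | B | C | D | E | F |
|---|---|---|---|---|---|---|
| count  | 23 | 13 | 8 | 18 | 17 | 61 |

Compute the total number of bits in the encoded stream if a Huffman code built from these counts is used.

Build the Huffman tree bottom-up:
merge C(8) and B(13): 21
merge E(17) and D(18): 35
merge 21 and A(23): 44
merge 35 and 44: 79
merge F(61) and 79: 140
Each symbol's bit-cost is frequency × depth; summing gives 319 bits (equivalently 21 + 35 + 44 + 79 + 140).

319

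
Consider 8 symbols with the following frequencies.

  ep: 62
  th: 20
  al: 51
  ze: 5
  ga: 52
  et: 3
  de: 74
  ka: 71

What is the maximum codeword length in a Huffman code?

Merge the two lowest-weight nodes at each step:
et(3) + ze(5) → 8
8 + th(20) → 28
28 + al(51) → 79
ga(52) + ep(62) → 114
ka(71) + de(74) → 145
79 + 114 → 193
145 + 193 → 338
The first pair merged (et, ze) ends up deepest, at depth 5.

5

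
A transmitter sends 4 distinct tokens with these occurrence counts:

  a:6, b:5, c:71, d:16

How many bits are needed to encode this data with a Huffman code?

Merge the two smallest weights repeatedly:
merge b(5) and a(6): 11
merge 11 and d(16): 27
merge 27 and c(71): 98
The encoded length is the sum of every internal node's weight: 11 + 27 + 98 = 136 bits.

136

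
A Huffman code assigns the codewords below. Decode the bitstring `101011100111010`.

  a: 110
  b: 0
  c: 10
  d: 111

Read left to right; each codeword is recognised as soon as it completes (prefix code):
  10→c | 10→c | 111→d | 0→b | 0→b | 111→d | 0→b | 10→c
Decoded message: ccdbbdbc

ccdbbdbc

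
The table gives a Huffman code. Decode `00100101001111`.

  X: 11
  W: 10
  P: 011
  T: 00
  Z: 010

Read left to right; each codeword is recognised as soon as it completes (prefix code):
  00→T | 10→W | 010→Z | 10→W | 011→P | 11→X
Decoded message: TWZWPX

TWZWPX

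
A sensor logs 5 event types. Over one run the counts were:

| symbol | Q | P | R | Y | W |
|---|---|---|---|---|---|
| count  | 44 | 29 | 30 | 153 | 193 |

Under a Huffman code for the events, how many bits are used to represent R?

Repeatedly merge the two smallest:
P(29) + R(30) → 59
Q(44) + 59 → 103
103 + Y(153) → 256
W(193) + 256 → 449
The subtree containing R is merged 4 times, so code length = 4.

4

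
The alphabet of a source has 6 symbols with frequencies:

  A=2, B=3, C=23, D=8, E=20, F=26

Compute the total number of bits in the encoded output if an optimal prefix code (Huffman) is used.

182

Greedily combine the two least-frequent nodes:
merge A(2) and B(3): 5
merge 5 and D(8): 13
merge 13 and E(20): 33
merge C(23) and F(26): 49
merge 33 and 49: 82
Total encoded bits = sum of merged weights = 5 + 13 + 33 + 49 + 82 = 182.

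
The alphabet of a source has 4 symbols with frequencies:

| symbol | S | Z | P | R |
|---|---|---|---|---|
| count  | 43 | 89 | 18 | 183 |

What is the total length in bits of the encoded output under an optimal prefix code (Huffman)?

Build the Huffman tree bottom-up:
P(18) + S(43) → 61
61 + Z(89) → 150
150 + R(183) → 333
The encoded length is the sum of every internal node's weight: 61 + 150 + 333 = 544 bits.

544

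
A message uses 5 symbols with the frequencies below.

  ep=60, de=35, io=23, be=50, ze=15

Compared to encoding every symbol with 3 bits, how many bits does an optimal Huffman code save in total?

145

Fixed-length: 3 bits × 183 symbols = 549 bits.
Huffman merges:
ze(15) + io(23) → 38
de(35) + 38 → 73
be(50) + ep(60) → 110
73 + 110 → 183
Huffman total = 38 + 73 + 110 + 183 = 404 bits.
Saving = 549 − 404 = 145 bits.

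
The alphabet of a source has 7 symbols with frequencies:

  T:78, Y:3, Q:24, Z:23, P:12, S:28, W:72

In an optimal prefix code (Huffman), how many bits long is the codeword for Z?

3

Repeatedly merge the two smallest:
merge Y(3) and P(12): 15
merge 15 and Z(23): 38
merge Q(24) and S(28): 52
merge 38 and 52: 90
merge W(72) and T(78): 150
merge 90 and 150: 240
Z's leaf is at depth 3, giving a 3-bit codeword.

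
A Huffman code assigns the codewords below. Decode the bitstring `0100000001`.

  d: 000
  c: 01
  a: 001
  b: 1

Read left to right; each codeword is recognised as soon as it completes (prefix code):
  01→c | 000→d | 000→d | 01→c
Decoded message: cddc

cddc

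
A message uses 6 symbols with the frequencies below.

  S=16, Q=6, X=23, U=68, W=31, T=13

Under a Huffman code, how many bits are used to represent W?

Repeatedly merge the two smallest:
merge Q(6) and T(13): 19
merge S(16) and 19: 35
merge X(23) and W(31): 54
merge 35 and 54: 89
merge U(68) and 89: 157
The subtree containing W is merged 3 times, so code length = 3.

3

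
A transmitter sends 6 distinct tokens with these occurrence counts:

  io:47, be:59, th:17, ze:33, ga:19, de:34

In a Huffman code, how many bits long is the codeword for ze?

3

Repeatedly merge the two smallest:
merge th(17) and ga(19): 36
merge ze(33) and de(34): 67
merge 36 and io(47): 83
merge be(59) and 67: 126
merge 83 and 126: 209
ze's leaf is at depth 3, giving a 3-bit codeword.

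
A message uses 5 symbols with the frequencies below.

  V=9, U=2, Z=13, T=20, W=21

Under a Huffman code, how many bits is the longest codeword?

3

Merge the two lowest-weight nodes at each step:
combine U(2), V(9) → 11
combine 11, Z(13) → 24
combine T(20), W(21) → 41
combine 24, 41 → 65
The rarest symbols sit at the bottom; the longest codeword is 3 bits.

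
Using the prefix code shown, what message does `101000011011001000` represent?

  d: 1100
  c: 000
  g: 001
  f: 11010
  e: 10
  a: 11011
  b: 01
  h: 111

Read left to right; each codeword is recognised as soon as it completes (prefix code):
  10→e | 10→e | 000→c | 11011→a | 001→g | 000→c
Decoded message: eecagc

eecagc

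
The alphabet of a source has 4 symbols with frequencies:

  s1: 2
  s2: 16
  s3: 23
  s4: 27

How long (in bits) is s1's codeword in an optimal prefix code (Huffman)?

Build the tree from the bottom:
combine s1(2), s2(16) → 18
combine 18, s3(23) → 41
combine s4(27), 41 → 68
The subtree containing s1 is merged 3 times, so code length = 3.

3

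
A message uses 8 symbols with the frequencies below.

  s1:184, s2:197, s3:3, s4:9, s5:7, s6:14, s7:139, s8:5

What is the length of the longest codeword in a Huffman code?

6

Merge the two lowest-weight nodes at each step:
s3(3) + s8(5) → 8
s5(7) + 8 → 15
s4(9) + s6(14) → 23
15 + 23 → 38
38 + s7(139) → 177
177 + s1(184) → 361
s2(197) + 361 → 558
The first pair merged (s3, s8) ends up deepest, at depth 6.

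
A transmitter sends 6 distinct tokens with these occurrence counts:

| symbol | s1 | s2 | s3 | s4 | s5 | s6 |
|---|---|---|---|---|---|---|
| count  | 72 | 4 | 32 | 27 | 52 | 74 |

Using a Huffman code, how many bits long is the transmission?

Greedily combine the two least-frequent nodes:
combine s2(4), s4(27) → 31
combine 31, s3(32) → 63
combine s5(52), 63 → 115
combine s1(72), s6(74) → 146
combine 115, 146 → 261
Total encoded bits = sum of merged weights = 31 + 63 + 115 + 146 + 261 = 616.

616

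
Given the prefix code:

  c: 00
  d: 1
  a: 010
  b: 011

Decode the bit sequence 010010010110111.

aaaddbd

Read left to right; each codeword is recognised as soon as it completes (prefix code):
  010→a | 010→a | 010→a | 1→d | 1→d | 011→b | 1→d
Decoded message: aaaddbd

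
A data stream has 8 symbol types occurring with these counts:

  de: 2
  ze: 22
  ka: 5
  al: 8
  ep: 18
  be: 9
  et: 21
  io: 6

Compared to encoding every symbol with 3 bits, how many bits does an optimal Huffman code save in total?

Fixed-length: 3 bits × 91 symbols = 273 bits.
Huffman merges:
de(2) + ka(5) → 7
io(6) + 7 → 13
al(8) + be(9) → 17
13 + 17 → 30
ep(18) + et(21) → 39
ze(22) + 30 → 52
39 + 52 → 91
Huffman total = 7 + 13 + 17 + 30 + 39 + 52 + 91 = 249 bits.
Saving = 273 − 249 = 24 bits.

24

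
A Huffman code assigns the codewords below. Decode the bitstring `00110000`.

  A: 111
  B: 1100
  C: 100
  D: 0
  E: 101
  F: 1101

Read left to right; each codeword is recognised as soon as it completes (prefix code):
  0→D | 0→D | 1100→B | 0→D | 0→D
Decoded message: DDBDD

DDBDD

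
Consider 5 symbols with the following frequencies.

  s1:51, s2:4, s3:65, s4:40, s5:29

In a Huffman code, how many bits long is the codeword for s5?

Repeatedly merge the two smallest:
combine s2(4), s5(29) → 33
combine 33, s4(40) → 73
combine s1(51), s3(65) → 116
combine 73, 116 → 189
The subtree containing s5 is merged 3 times, so code length = 3.

3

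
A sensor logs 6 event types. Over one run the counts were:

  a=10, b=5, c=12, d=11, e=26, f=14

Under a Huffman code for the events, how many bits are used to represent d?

Huffman merges, smallest pair first:
combine b(5), a(10) → 15
combine d(11), c(12) → 23
combine f(14), 15 → 29
combine 23, e(26) → 49
combine 29, 49 → 78
d sits 3 levels below the root, so its codeword is 3 bits.

3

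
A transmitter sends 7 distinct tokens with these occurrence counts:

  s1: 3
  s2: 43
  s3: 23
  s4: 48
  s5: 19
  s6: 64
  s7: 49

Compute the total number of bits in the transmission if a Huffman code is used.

Build the Huffman tree bottom-up:
s1(3) + s5(19) → 22
22 + s3(23) → 45
s2(43) + 45 → 88
s4(48) + s7(49) → 97
s6(64) + 88 → 152
97 + 152 → 249
Each symbol's bit-cost is frequency × depth; summing gives 653 bits (equivalently 22 + 45 + 88 + 97 + 152 + 249).

653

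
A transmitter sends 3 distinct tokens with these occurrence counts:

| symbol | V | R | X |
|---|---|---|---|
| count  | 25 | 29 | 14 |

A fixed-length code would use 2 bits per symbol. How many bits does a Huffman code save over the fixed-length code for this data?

Fixed-length: 2 bits × 68 symbols = 136 bits.
Huffman merges:
merge X(14) and V(25): 39
merge R(29) and 39: 68
Huffman total = 39 + 68 = 107 bits.
Saving = 136 − 107 = 29 bits.

29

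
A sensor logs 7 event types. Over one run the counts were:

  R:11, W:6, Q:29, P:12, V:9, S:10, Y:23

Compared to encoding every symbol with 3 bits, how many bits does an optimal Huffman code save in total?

37

Fixed-length: 3 bits × 100 symbols = 300 bits.
Huffman merges:
W(6) + V(9) → 15
S(10) + R(11) → 21
P(12) + 15 → 27
21 + Y(23) → 44
27 + Q(29) → 56
44 + 56 → 100
Huffman total = 15 + 21 + 27 + 44 + 56 + 100 = 263 bits.
Saving = 300 − 263 = 37 bits.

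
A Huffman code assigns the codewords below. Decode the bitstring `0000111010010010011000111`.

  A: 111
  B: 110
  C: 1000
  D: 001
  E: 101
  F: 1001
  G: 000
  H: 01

GHBFDDCA

Read left to right; each codeword is recognised as soon as it completes (prefix code):
  000→G | 01→H | 110→B | 1001→F | 001→D | 001→D | 1000→C | 111→A
Decoded message: GHBFDDCA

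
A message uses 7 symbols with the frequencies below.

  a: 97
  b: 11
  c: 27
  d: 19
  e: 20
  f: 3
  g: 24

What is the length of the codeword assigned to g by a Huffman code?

Build the tree from the bottom:
combine f(3), b(11) → 14
combine 14, d(19) → 33
combine e(20), g(24) → 44
combine c(27), 33 → 60
combine 44, 60 → 104
combine a(97), 104 → 201
g sits 3 levels below the root, so its codeword is 3 bits.

3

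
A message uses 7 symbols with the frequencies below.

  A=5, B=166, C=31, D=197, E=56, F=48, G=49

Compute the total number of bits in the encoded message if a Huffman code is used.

Greedily combine the two least-frequent nodes:
combine A(5), C(31) → 36
combine 36, F(48) → 84
combine G(49), E(56) → 105
combine 84, 105 → 189
combine B(166), 189 → 355
combine D(197), 355 → 552
The encoded length is the sum of every internal node's weight: 36 + 84 + 105 + 189 + 355 + 552 = 1321 bits.

1321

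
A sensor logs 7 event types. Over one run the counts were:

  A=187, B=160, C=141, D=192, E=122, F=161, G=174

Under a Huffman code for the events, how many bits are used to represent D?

2

Repeatedly merge the two smallest:
combine E(122), C(141) → 263
combine B(160), F(161) → 321
combine G(174), A(187) → 361
combine D(192), 263 → 455
combine 321, 361 → 682
combine 455, 682 → 1137
D's leaf is at depth 2, giving a 2-bit codeword.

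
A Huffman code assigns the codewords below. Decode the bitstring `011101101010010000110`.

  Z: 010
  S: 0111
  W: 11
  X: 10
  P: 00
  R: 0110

SRXXZPR

Read left to right; each codeword is recognised as soon as it completes (prefix code):
  0111→S | 0110→R | 10→X | 10→X | 010→Z | 00→P | 0110→R
Decoded message: SRXXZPR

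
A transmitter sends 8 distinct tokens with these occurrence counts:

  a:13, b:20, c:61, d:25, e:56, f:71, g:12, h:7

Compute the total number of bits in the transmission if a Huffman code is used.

703

Greedily combine the two least-frequent nodes:
h(7) + g(12) → 19
a(13) + 19 → 32
b(20) + d(25) → 45
32 + 45 → 77
e(56) + c(61) → 117
f(71) + 77 → 148
117 + 148 → 265
Each symbol's bit-cost is frequency × depth; summing gives 703 bits (equivalently 19 + 32 + 45 + 77 + 117 + 148 + 265).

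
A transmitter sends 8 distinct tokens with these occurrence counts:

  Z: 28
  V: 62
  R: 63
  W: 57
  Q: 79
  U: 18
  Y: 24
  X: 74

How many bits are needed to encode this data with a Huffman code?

Build the Huffman tree bottom-up:
U(18) + Y(24) → 42
Z(28) + 42 → 70
W(57) + V(62) → 119
R(63) + 70 → 133
X(74) + Q(79) → 153
119 + 133 → 252
153 + 252 → 405
Total encoded bits = sum of merged weights = 42 + 70 + 119 + 133 + 153 + 252 + 405 = 1174.

1174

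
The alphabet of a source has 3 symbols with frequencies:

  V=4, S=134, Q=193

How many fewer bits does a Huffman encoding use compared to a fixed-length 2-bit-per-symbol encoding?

Fixed-length: 2 bits × 331 symbols = 662 bits.
Huffman merges:
combine V(4), S(134) → 138
combine 138, Q(193) → 331
Huffman total = 138 + 331 = 469 bits.
Saving = 662 − 469 = 193 bits.

193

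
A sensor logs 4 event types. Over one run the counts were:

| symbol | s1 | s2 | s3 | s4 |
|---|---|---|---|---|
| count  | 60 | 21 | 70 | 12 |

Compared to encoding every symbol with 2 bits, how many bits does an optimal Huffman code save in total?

37

Fixed-length: 2 bits × 163 symbols = 326 bits.
Huffman merges:
merge s4(12) and s2(21): 33
merge 33 and s1(60): 93
merge s3(70) and 93: 163
Huffman total = 33 + 93 + 163 = 289 bits.
Saving = 326 − 289 = 37 bits.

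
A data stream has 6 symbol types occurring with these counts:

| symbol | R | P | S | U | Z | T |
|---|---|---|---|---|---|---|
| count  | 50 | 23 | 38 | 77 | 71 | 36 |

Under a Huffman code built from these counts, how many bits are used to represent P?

Repeatedly merge the two smallest:
combine P(23), T(36) → 59
combine S(38), R(50) → 88
combine 59, Z(71) → 130
combine U(77), 88 → 165
combine 130, 165 → 295
P sits 3 levels below the root, so its codeword is 3 bits.

3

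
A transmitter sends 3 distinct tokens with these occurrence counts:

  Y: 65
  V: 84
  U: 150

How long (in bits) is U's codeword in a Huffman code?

Huffman merges, smallest pair first:
combine Y(65), V(84) → 149
combine 149, U(150) → 299
U sits one level below the root: a 1-bit codeword.

1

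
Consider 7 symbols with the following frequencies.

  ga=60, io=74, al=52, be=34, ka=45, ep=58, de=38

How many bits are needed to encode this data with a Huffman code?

Greedily combine the two least-frequent nodes:
be(34) + de(38) → 72
ka(45) + al(52) → 97
ep(58) + ga(60) → 118
72 + io(74) → 146
97 + 118 → 215
146 + 215 → 361
Each symbol's bit-cost is frequency × depth; summing gives 1009 bits (equivalently 72 + 97 + 118 + 146 + 215 + 361).

1009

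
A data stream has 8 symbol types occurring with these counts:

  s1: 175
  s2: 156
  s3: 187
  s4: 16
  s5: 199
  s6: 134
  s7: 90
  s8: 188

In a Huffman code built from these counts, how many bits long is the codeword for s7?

Huffman merges, smallest pair first:
merge s4(16) and s7(90): 106
merge 106 and s6(134): 240
merge s2(156) and s1(175): 331
merge s3(187) and s8(188): 375
merge s5(199) and 240: 439
merge 331 and 375: 706
merge 439 and 706: 1145
s7's leaf is at depth 4, giving a 4-bit codeword.

4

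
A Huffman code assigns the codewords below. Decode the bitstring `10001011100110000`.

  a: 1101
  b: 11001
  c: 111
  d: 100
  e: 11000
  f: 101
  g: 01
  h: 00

dggbdh

Read left to right; each codeword is recognised as soon as it completes (prefix code):
  100→d | 01→g | 01→g | 11001→b | 100→d | 00→h
Decoded message: dggbdh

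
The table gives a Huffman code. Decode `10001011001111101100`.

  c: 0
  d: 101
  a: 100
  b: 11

Read left to right; each codeword is recognised as soon as it completes (prefix code):
  100→a | 0→c | 101→d | 100→a | 11→b | 11→b | 101→d | 100→a
Decoded message: acdabbda

acdabbda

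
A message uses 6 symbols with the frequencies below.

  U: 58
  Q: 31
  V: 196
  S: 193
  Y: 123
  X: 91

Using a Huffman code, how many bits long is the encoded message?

1653

Merge the two smallest weights repeatedly:
merge Q(31) and U(58): 89
merge 89 and X(91): 180
merge Y(123) and 180: 303
merge S(193) and V(196): 389
merge 303 and 389: 692
Total encoded bits = sum of merged weights = 89 + 180 + 303 + 389 + 692 = 1653.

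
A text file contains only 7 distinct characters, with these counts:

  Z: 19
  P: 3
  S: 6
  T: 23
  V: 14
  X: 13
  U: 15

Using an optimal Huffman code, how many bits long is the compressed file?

246

Merge the two smallest weights repeatedly:
combine P(3), S(6) → 9
combine 9, X(13) → 22
combine V(14), U(15) → 29
combine Z(19), 22 → 41
combine T(23), 29 → 52
combine 41, 52 → 93
Each symbol's bit-cost is frequency × depth; summing gives 246 bits (equivalently 9 + 22 + 29 + 41 + 52 + 93).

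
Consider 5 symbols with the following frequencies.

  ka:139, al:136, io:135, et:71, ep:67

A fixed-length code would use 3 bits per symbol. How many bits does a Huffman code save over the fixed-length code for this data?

410

Fixed-length: 3 bits × 548 symbols = 1644 bits.
Huffman merges:
ep(67) + et(71) → 138
io(135) + al(136) → 271
138 + ka(139) → 277
271 + 277 → 548
Huffman total = 138 + 271 + 277 + 548 = 1234 bits.
Saving = 1644 − 1234 = 410 bits.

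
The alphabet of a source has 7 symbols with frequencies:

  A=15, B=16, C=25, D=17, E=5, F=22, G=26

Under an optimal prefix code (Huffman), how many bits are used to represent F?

Huffman merges, smallest pair first:
merge E(5) and A(15): 20
merge B(16) and D(17): 33
merge 20 and F(22): 42
merge C(25) and G(26): 51
merge 33 and 42: 75
merge 51 and 75: 126
The subtree containing F is merged 3 times, so code length = 3.

3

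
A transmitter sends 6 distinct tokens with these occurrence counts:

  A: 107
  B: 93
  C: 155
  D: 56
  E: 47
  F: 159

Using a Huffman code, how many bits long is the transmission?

1533

Merge the two smallest weights repeatedly:
combine E(47), D(56) → 103
combine B(93), 103 → 196
combine A(107), C(155) → 262
combine F(159), 196 → 355
combine 262, 355 → 617
Each symbol's bit-cost is frequency × depth; summing gives 1533 bits (equivalently 103 + 196 + 262 + 355 + 617).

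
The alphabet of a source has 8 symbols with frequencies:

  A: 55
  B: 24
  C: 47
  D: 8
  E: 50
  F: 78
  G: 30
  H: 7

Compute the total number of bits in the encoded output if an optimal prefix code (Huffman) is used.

Build the Huffman tree bottom-up:
H(7) + D(8) → 15
15 + B(24) → 39
G(30) + 39 → 69
C(47) + E(50) → 97
A(55) + 69 → 124
F(78) + 97 → 175
124 + 175 → 299
Total encoded bits = sum of merged weights = 15 + 39 + 69 + 97 + 124 + 175 + 299 = 818.

818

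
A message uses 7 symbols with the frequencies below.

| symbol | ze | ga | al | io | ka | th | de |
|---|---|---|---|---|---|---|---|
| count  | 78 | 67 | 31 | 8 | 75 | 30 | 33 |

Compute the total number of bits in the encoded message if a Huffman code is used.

Build the Huffman tree bottom-up:
combine io(8), th(30) → 38
combine al(31), de(33) → 64
combine 38, 64 → 102
combine ga(67), ka(75) → 142
combine ze(78), 102 → 180
combine 142, 180 → 322
Each symbol's bit-cost is frequency × depth; summing gives 848 bits (equivalently 38 + 64 + 102 + 142 + 180 + 322).

848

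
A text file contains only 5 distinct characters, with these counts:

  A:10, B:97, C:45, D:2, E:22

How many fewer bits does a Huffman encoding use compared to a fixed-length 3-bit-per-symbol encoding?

Fixed-length: 3 bits × 176 symbols = 528 bits.
Huffman merges:
combine D(2), A(10) → 12
combine 12, E(22) → 34
combine 34, C(45) → 79
combine 79, B(97) → 176
Huffman total = 12 + 34 + 79 + 176 = 301 bits.
Saving = 528 − 301 = 227 bits.

227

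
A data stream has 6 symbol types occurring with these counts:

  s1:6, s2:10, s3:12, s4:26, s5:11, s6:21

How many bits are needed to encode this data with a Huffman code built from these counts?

211

Merge the two smallest weights repeatedly:
s1(6) + s2(10) → 16
s5(11) + s3(12) → 23
16 + s6(21) → 37
23 + s4(26) → 49
37 + 49 → 86
Total encoded bits = sum of merged weights = 16 + 23 + 37 + 49 + 86 = 211.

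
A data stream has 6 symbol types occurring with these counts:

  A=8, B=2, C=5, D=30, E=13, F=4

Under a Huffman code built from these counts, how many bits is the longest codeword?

5

Merge the two lowest-weight nodes at each step:
combine B(2), F(4) → 6
combine C(5), 6 → 11
combine A(8), 11 → 19
combine E(13), 19 → 32
combine D(30), 32 → 62
Maximum depth reached is 5.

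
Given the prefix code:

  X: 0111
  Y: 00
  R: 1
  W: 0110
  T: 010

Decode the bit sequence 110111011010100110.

RRXWRTW

Read left to right; each codeword is recognised as soon as it completes (prefix code):
  1→R | 1→R | 0111→X | 0110→W | 1→R | 010→T | 0110→W
Decoded message: RRXWRTW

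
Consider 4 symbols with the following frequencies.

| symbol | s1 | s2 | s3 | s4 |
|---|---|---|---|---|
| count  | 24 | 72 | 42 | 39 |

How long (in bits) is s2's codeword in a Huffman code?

Repeatedly merge the two smallest:
s1(24) + s4(39) → 63
s3(42) + 63 → 105
s2(72) + 105 → 177
s2 sits one level below the root: a 1-bit codeword.

1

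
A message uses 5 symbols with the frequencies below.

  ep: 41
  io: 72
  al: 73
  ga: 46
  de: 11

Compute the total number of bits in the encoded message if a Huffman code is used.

Build the Huffman tree bottom-up:
merge de(11) and ep(41): 52
merge ga(46) and 52: 98
merge io(72) and al(73): 145
merge 98 and 145: 243
Each symbol's bit-cost is frequency × depth; summing gives 538 bits (equivalently 52 + 98 + 145 + 243).

538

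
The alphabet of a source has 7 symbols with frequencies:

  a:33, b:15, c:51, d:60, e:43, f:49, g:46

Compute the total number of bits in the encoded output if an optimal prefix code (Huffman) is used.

Build the Huffman tree bottom-up:
b(15) + a(33) → 48
e(43) + g(46) → 89
48 + f(49) → 97
c(51) + d(60) → 111
89 + 97 → 186
111 + 186 → 297
Total encoded bits = sum of merged weights = 48 + 89 + 97 + 111 + 186 + 297 = 828.

828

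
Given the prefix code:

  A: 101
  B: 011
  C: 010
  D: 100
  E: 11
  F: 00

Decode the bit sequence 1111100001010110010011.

Read left to right; each codeword is recognised as soon as it completes (prefix code):
  11→E | 11→E | 100→D | 00→F | 101→A | 011→B | 00→F | 100→D | 11→E
Decoded message: EEDFABFDE

EEDFABFDE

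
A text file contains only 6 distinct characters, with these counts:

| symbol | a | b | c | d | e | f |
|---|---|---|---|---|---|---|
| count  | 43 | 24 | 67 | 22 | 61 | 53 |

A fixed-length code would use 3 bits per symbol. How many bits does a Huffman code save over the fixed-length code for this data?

135

Fixed-length: 3 bits × 270 symbols = 810 bits.
Huffman merges:
merge d(22) and b(24): 46
merge a(43) and 46: 89
merge f(53) and e(61): 114
merge c(67) and 89: 156
merge 114 and 156: 270
Huffman total = 46 + 89 + 114 + 156 + 270 = 675 bits.
Saving = 810 − 675 = 135 bits.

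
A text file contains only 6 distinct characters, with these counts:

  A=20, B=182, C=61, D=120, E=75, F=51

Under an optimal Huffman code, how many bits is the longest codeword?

4

Merge the two lowest-weight nodes at each step:
combine A(20), F(51) → 71
combine C(61), 71 → 132
combine E(75), D(120) → 195
combine 132, B(182) → 314
combine 195, 314 → 509
The rarest symbols sit at the bottom; the longest codeword is 4 bits.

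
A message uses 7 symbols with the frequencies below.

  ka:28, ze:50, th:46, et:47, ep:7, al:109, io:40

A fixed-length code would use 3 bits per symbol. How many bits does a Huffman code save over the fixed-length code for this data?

Fixed-length: 3 bits × 327 symbols = 981 bits.
Huffman merges:
combine ep(7), ka(28) → 35
combine 35, io(40) → 75
combine th(46), et(47) → 93
combine ze(50), 75 → 125
combine 93, al(109) → 202
combine 125, 202 → 327
Huffman total = 35 + 75 + 93 + 125 + 202 + 327 = 857 bits.
Saving = 981 − 857 = 124 bits.

124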